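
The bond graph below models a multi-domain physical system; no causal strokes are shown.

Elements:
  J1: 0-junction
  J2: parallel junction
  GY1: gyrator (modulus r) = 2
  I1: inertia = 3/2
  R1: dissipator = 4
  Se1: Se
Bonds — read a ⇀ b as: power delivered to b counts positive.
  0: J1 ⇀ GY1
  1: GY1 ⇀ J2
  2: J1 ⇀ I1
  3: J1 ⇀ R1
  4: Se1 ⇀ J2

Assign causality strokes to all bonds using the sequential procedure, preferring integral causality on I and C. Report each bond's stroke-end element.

b4 |J2  (Se1 fixes effort; stroke away)
b1 |GY1  (0-jn J2 has e-setter on 4)
b0 |GY1  (GY1 both-in/both-out from 1)
b2 |I1  (prefer integral on I1)
b3 |J1  (J1 needs exactly one e-in)

β0 →GY1
β1 →GY1
β2 →I1
β3 →J1
β4 →J2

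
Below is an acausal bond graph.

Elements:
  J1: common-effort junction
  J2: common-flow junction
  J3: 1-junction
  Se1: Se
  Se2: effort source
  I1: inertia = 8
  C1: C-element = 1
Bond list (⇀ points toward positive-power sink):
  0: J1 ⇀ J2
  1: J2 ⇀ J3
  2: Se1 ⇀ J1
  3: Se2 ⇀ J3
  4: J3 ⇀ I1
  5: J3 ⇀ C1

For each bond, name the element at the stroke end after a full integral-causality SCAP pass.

b0 →J2
b1 →J3
b2 →J1
b3 →J3
b4 →I1
b5 →J3

bond 2 stroke→J1  (Se1: effort source, stroke at far end)
bond 3 stroke→J3  (source Se2 imposes e)
bond 0 stroke→J2  (J1: bond 2 brought effort, rest push out)
bond 1 stroke→J3  (closing 1-jn rule on J2)
bond 4 stroke→I1  (I1: I, integral causality)
bond 5 stroke→J3  (J3 flow already set via bond 4)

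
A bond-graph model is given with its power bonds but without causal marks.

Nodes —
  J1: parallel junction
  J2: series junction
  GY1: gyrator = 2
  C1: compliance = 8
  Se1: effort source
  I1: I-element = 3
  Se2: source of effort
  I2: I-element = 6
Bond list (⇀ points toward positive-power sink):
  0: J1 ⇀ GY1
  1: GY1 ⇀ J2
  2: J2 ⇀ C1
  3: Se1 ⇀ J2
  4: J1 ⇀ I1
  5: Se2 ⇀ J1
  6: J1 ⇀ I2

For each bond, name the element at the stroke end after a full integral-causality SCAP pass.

β0 →GY1
β1 →GY1
β2 →J2
β3 →J2
β4 →I1
β5 →J1
β6 →I2

b3 |J2  (source Se1 imposes e)
b5 |J1  (Se2: effort source, stroke at far end)
b0 |GY1  (common-e at J1 fixed by 5)
b4 |I1  (J1: bond 5 brought effort, rest push out)
b6 |I2  (J1 effort already set via bond 5)
b1 |GY1  (GY1 both-in/both-out from 0)
b2 |J2  (common-f at J2 fixed by 1)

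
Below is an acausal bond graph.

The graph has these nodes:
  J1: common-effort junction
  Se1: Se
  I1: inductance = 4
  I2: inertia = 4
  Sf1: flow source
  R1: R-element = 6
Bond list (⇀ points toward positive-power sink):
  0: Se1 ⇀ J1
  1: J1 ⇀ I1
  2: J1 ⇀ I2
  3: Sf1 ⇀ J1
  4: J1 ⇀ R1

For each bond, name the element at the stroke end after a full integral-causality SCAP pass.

β0 |J1  (Se1: effort source, stroke at far end)
β3 |Sf1  (Sf1 fixes flow; stroke at Sf1)
β1 |I1  (common-e at J1 fixed by 0)
β2 |I2  (J1 effort already set via bond 0)
β4 |R1  (J1 effort already set via bond 0)

β0 →J1
β1 →I1
β2 →I2
β3 →Sf1
β4 →R1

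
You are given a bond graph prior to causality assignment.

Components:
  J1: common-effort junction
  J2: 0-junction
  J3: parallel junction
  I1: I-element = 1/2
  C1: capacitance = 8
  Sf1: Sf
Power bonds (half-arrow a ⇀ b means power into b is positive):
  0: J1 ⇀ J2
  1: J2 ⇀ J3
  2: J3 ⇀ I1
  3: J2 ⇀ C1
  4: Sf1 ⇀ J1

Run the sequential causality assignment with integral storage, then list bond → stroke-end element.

b4 stroke at Sf1  (source Sf1 imposes f)
b0 stroke at J1  (closing 0-jn rule on J1)
b2 stroke at I1  (prefer integral on I1)
b1 stroke at J3  (J3: last free bond brings effort in)
b3 stroke at J2  (J2: last free bond brings effort in)

#0 →J1
#1 →J3
#2 →I1
#3 →J2
#4 →Sf1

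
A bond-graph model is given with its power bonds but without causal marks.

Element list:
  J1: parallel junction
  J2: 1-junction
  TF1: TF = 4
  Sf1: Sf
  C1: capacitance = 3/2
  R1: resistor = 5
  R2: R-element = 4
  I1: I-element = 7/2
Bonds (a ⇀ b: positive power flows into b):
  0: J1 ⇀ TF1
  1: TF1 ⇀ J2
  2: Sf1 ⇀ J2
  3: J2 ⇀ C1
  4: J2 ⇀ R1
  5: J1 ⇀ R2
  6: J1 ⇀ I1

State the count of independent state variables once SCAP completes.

2  (C1, I1 all integral)

b2 →Sf1  (Sf1 fixes flow; stroke at Sf1)
b1 →J2  (J2 flow already set via bond 2)
b3 →J2  (J2 flow already set via bond 2)
b4 →J2  (J2: bond 2 brought flow, rest push out)
b0 →TF1  (TF1: transformer flips bond 1)
b6 →I1  (prefer integral on I1)
b5 →J1  (J1: last free bond brings effort in)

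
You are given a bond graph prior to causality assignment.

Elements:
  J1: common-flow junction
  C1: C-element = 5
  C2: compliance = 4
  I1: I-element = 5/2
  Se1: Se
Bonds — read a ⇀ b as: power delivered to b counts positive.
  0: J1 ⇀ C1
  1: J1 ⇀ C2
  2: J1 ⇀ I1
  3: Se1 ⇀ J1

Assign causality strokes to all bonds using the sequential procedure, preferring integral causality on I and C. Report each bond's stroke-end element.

b0 |J1
b1 |J1
b2 |I1
b3 |J1

b3 →J1  (Se1 fixes effort; stroke away)
b0 →J1  (prefer integral on C1)
b1 →J1  (C2: C, integral causality)
b2 →I1  (J1: last free bond brings flow in)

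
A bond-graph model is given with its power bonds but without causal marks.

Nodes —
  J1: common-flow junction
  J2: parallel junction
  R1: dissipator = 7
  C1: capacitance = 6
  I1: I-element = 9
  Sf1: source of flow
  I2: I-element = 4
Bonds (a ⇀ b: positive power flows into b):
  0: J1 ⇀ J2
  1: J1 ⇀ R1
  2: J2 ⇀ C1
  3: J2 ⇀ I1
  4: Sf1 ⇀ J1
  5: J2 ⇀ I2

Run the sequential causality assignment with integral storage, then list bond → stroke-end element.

b4 stroke→Sf1  (source Sf1 imposes f)
b0 stroke→J1  (J1: bond 4 brought flow, rest push out)
b1 stroke→J1  (J1: bond 4 brought flow, rest push out)
b2 stroke→J2  (C1 integral (e out))
b3 stroke→I1  (J2: bond 2 brought effort, rest push out)
b5 stroke→I2  (J2: bond 2 brought effort, rest push out)

β0 |J1
β1 |J1
β2 |J2
β3 |I1
β4 |Sf1
β5 |I2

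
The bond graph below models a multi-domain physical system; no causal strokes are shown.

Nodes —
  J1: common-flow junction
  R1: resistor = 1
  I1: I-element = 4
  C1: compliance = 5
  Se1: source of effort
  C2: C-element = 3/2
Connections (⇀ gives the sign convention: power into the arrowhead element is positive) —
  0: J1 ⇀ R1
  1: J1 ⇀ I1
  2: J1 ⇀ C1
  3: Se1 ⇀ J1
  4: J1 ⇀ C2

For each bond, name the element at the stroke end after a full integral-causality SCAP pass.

b0 stroke→J1
b1 stroke→I1
b2 stroke→J1
b3 stroke→J1
b4 stroke→J1

#3 stroke at J1  (Se1: effort source, stroke at far end)
#1 stroke at I1  (I1: I, integral causality)
#0 stroke at J1  (J1: bond 1 brought flow, rest push out)
#2 stroke at J1  (common-f at J1 fixed by 1)
#4 stroke at J1  (common-f at J1 fixed by 1)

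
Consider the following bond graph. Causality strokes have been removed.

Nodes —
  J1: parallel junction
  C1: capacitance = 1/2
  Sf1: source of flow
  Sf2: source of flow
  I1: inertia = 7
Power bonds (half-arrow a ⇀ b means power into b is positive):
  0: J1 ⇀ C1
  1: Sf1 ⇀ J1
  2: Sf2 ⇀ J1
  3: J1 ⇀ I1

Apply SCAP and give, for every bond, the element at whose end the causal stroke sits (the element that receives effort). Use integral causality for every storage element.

b1 stroke at Sf1  (source Sf1 imposes f)
b2 stroke at Sf2  (Sf2 fixes flow; stroke at Sf2)
b0 stroke at J1  (C1 outputs effort q/C1)
b3 stroke at I1  (J1: bond 0 brought effort, rest push out)

bond 0 |J1
bond 1 |Sf1
bond 2 |Sf2
bond 3 |I1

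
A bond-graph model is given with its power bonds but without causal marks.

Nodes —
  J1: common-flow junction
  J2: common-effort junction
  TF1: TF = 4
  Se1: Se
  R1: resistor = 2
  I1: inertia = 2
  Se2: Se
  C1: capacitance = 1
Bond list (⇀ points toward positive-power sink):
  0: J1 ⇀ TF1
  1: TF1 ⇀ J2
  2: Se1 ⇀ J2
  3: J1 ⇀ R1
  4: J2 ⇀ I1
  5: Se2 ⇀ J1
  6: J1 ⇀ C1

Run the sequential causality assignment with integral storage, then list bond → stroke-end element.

β2 →J2  (Se1: effort source, stroke at far end)
β5 →J1  (Se2 fixes effort; stroke away)
β1 →TF1  (J2 effort already set via bond 2)
β4 →I1  (J2 effort already set via bond 2)
β0 →J1  (TF TF1: opposite of bond 1)
β6 →J1  (C1: C, integral causality)
β3 →R1  (J1: last free bond brings flow in)

bond 0 →J1
bond 1 →TF1
bond 2 →J2
bond 3 →R1
bond 4 →I1
bond 5 →J1
bond 6 →J1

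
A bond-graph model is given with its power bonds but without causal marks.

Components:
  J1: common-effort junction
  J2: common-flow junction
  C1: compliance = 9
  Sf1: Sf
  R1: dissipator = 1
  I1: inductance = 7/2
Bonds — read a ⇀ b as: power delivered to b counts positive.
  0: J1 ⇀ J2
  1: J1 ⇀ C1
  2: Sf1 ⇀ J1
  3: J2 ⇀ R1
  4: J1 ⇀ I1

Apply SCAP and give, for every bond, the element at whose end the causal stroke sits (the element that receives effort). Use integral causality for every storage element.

bond 2 stroke→Sf1  (Sf1 (Sf) sets flow on bond)
bond 1 stroke→J1  (C1 integral (e out))
bond 0 stroke→J2  (J1: bond 1 brought effort, rest push out)
bond 4 stroke→I1  (J1 effort already set via bond 1)
bond 3 stroke→R1  (only one flow-in slot at J2)

bond 0 →J2
bond 1 →J1
bond 2 →Sf1
bond 3 →R1
bond 4 →I1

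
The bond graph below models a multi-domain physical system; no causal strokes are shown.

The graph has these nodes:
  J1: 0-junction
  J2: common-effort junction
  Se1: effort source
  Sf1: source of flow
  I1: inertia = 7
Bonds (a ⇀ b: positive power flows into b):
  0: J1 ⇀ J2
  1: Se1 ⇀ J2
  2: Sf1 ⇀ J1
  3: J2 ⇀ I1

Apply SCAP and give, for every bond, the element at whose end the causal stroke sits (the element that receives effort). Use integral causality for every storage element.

bond 0 stroke at J1
bond 1 stroke at J2
bond 2 stroke at Sf1
bond 3 stroke at I1

#1 |J2  (Se1 fixes effort; stroke away)
#2 |Sf1  (Sf1 fixes flow; stroke at Sf1)
#0 |J1  (closing 0-jn rule on J1)
#3 |I1  (0-jn J2 has e-setter on 1)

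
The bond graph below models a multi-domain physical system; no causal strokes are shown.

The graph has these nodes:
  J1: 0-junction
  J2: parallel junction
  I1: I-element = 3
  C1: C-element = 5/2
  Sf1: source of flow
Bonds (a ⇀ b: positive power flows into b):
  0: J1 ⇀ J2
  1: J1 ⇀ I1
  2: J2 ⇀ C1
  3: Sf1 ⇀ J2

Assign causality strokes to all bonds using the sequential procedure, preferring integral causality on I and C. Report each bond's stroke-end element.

b3 →Sf1  (Sf1: flow source, stroke at near end)
b1 →I1  (I1 integral (f out))
b0 →J1  (closing 0-jn rule on J1)
b2 →J2  (only one effort-in slot at J2)

b0 |J1
b1 |I1
b2 |J2
b3 |Sf1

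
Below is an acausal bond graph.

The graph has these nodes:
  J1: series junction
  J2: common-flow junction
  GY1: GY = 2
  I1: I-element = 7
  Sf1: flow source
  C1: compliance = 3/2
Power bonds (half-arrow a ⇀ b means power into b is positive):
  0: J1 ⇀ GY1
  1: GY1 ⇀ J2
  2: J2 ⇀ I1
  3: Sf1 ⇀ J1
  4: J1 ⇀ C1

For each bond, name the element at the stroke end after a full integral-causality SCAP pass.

b3 |Sf1  (Sf1 (Sf) sets flow on bond)
b0 |J1  (J1 flow already set via bond 3)
b4 |J1  (common-f at J1 fixed by 3)
b1 |J2  (GY1: gyrator matches bond 0)
b2 |I1  (J2 needs exactly one f-in)

bond 0 stroke→J1
bond 1 stroke→J2
bond 2 stroke→I1
bond 3 stroke→Sf1
bond 4 stroke→J1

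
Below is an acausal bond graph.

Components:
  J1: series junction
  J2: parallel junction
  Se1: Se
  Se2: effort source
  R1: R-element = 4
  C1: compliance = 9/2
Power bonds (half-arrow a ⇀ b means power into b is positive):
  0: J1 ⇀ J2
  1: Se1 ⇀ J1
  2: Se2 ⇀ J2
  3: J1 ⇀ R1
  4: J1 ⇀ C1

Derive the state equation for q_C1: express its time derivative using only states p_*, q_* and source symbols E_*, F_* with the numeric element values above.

β1 stroke at J1  (Se1: effort source, stroke at far end)
β2 stroke at J2  (Se2: effort source, stroke at far end)
β0 stroke at J1  (0-jn J2 has e-setter on 2)
β4 stroke at J1  (C1: C, integral causality)
β3 stroke at R1  (only one flow-in slot at J1)

dq_C1/dt = E_Se1/4 - E_Se2/4 - q_C1/18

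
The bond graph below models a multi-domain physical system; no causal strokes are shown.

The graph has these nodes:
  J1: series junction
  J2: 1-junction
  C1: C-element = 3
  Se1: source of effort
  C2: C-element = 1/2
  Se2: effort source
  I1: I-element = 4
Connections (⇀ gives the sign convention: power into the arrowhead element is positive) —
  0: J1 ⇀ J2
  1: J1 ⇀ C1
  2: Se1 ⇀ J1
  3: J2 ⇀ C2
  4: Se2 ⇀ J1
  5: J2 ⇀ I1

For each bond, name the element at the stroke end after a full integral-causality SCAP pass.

#0 stroke at J2
#1 stroke at J1
#2 stroke at J1
#3 stroke at J2
#4 stroke at J1
#5 stroke at I1

β2 stroke at J1  (Se1 fixes effort; stroke away)
β4 stroke at J1  (source Se2 imposes e)
β1 stroke at J1  (C1 outputs effort q/C1)
β0 stroke at J2  (J1: last free bond brings flow in)
β3 stroke at J2  (C2 integral (e out))
β5 stroke at I1  (J2: last free bond brings flow in)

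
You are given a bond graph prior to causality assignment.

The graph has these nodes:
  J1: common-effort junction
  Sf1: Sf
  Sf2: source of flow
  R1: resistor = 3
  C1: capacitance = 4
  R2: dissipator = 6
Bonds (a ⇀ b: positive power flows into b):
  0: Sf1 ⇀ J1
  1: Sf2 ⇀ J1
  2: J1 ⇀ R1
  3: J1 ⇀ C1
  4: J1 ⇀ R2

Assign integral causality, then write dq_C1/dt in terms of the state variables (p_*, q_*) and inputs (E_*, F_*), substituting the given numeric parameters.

dq_C1/dt = F_Sf1 + F_Sf2 - q_C1/8

bond 0 →Sf1  (Sf1 fixes flow; stroke at Sf1)
bond 1 →Sf2  (Sf2 (Sf) sets flow on bond)
bond 3 →J1  (C1 integral (e out))
bond 2 →R1  (J1: bond 3 brought effort, rest push out)
bond 4 →R2  (common-e at J1 fixed by 3)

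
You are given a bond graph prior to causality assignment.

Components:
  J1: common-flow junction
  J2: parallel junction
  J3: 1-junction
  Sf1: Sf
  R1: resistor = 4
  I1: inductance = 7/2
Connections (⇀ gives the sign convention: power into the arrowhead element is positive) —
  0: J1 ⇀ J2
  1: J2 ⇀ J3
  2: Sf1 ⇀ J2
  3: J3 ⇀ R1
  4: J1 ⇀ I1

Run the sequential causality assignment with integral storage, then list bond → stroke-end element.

#2 |Sf1  (source Sf1 imposes f)
#4 |I1  (I1: I, integral causality)
#0 |J1  (J1: bond 4 brought flow, rest push out)
#1 |J2  (closing 0-jn rule on J2)
#3 |J3  (common-f at J3 fixed by 1)

b0 stroke at J1
b1 stroke at J2
b2 stroke at Sf1
b3 stroke at J3
b4 stroke at I1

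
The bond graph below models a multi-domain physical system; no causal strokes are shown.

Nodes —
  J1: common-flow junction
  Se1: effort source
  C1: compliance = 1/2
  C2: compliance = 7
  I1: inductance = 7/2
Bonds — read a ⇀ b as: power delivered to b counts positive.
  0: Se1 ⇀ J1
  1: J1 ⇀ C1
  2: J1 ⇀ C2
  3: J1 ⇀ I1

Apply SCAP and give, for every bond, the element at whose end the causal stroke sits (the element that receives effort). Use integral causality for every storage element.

bond 0 stroke at J1  (Se1 (Se) sets effort on bond)
bond 1 stroke at J1  (C1 integral (e out))
bond 2 stroke at J1  (C2 outputs effort q/C2)
bond 3 stroke at I1  (J1: last free bond brings flow in)

bond 0 |J1
bond 1 |J1
bond 2 |J1
bond 3 |I1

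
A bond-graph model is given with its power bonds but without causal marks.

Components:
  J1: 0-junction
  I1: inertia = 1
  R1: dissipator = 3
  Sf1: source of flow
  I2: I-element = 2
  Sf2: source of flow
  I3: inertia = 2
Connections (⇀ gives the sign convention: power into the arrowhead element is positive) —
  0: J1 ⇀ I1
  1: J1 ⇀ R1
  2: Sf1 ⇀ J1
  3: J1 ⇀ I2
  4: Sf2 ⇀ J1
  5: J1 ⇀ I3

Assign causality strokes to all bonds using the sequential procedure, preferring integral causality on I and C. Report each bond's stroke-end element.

bond 2 →Sf1  (Sf1: flow source, stroke at near end)
bond 4 →Sf2  (source Sf2 imposes f)
bond 0 →I1  (I1: I, integral causality)
bond 3 →I2  (I2 integral (f out))
bond 5 →I3  (I3 integral (f out))
bond 1 →J1  (only one effort-in slot at J1)

bond 0 stroke at I1
bond 1 stroke at J1
bond 2 stroke at Sf1
bond 3 stroke at I2
bond 4 stroke at Sf2
bond 5 stroke at I3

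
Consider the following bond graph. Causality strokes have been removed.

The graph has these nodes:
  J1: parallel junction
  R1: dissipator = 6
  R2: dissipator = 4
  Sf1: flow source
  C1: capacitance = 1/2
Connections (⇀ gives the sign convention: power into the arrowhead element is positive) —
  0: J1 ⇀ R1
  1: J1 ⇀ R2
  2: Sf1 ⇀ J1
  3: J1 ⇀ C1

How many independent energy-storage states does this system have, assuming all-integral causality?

b2 stroke at Sf1  (Sf1 (Sf) sets flow on bond)
b3 stroke at J1  (C1 outputs effort q/C1)
b0 stroke at R1  (J1 effort already set via bond 3)
b1 stroke at R2  (J1 effort already set via bond 3)

1  (C1 all integral)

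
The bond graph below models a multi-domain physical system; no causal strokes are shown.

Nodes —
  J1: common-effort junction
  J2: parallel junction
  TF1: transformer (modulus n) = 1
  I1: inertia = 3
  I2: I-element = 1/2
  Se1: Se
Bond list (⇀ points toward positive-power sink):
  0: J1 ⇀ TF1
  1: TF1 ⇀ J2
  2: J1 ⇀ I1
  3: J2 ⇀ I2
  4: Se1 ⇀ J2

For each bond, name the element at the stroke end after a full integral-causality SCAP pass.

#4 stroke→J2  (source Se1 imposes e)
#1 stroke→TF1  (J2 effort already set via bond 4)
#3 stroke→I2  (J2 effort already set via bond 4)
#0 stroke→J1  (TF TF1: opposite of bond 1)
#2 stroke→I1  (0-jn J1 has e-setter on 0)

bond 0 stroke at J1
bond 1 stroke at TF1
bond 2 stroke at I1
bond 3 stroke at I2
bond 4 stroke at J2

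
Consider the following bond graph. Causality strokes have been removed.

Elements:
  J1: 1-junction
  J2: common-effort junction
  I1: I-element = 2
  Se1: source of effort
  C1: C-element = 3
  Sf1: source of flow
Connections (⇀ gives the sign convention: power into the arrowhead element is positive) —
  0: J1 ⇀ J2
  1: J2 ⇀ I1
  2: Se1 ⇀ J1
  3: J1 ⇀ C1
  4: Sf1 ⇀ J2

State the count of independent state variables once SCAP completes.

#2 stroke at J1  (source Se1 imposes e)
#4 stroke at Sf1  (Sf1 (Sf) sets flow on bond)
#1 stroke at I1  (I1 integral (f out))
#0 stroke at J2  (closing 0-jn rule on J2)
#3 stroke at J1  (common-f at J1 fixed by 0)

2  (C1, I1 all integral)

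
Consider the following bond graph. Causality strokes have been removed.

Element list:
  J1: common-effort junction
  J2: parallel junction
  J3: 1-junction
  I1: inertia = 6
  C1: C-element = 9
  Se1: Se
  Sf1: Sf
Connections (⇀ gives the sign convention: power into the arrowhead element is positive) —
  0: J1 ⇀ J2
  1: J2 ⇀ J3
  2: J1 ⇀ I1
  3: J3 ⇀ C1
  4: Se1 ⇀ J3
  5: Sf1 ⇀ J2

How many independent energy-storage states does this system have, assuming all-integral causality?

2  (C1, I1 all integral)

β4 stroke→J3  (source Se1 imposes e)
β5 stroke→Sf1  (Sf1: flow source, stroke at near end)
β2 stroke→I1  (I1 integral (f out))
β0 stroke→J1  (only one effort-in slot at J1)
β1 stroke→J2  (only one effort-in slot at J2)
β3 stroke→J3  (J3 flow already set via bond 1)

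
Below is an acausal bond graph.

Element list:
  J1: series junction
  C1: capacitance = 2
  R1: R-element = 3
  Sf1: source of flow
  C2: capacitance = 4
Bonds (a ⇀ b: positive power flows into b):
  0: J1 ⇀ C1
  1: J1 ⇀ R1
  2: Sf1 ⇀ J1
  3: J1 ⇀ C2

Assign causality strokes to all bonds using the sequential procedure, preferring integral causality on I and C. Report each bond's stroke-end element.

β0 →J1
β1 →J1
β2 →Sf1
β3 →J1

b2 stroke→Sf1  (Sf1 (Sf) sets flow on bond)
b0 stroke→J1  (1-jn J1 has f-setter on 2)
b1 stroke→J1  (J1 flow already set via bond 2)
b3 stroke→J1  (1-jn J1 has f-setter on 2)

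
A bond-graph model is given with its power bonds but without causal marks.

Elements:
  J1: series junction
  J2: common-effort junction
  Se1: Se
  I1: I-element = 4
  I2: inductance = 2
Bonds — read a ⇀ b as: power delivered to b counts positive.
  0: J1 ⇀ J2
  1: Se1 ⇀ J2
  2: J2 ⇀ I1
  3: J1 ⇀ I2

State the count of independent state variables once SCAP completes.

bond 1 |J2  (Se1 (Se) sets effort on bond)
bond 0 |J1  (0-jn J2 has e-setter on 1)
bond 2 |I1  (J2: bond 1 brought effort, rest push out)
bond 3 |I2  (closing 1-jn rule on J1)

2  (I1, I2 all integral)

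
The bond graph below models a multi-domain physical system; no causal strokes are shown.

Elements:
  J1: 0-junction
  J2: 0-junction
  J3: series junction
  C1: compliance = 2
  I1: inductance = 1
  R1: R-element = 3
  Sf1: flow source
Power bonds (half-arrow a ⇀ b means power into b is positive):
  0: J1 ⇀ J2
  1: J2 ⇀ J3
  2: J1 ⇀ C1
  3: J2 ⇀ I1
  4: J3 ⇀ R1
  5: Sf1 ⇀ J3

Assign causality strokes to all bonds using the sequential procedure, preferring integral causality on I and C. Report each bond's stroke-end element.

β5 →Sf1  (Sf1: flow source, stroke at near end)
β1 →J3  (J3: bond 5 brought flow, rest push out)
β4 →J3  (common-f at J3 fixed by 5)
β2 →J1  (C1 outputs effort q/C1)
β0 →J2  (J1 effort already set via bond 2)
β3 →I1  (J2: bond 0 brought effort, rest push out)

bond 0 |J2
bond 1 |J3
bond 2 |J1
bond 3 |I1
bond 4 |J3
bond 5 |Sf1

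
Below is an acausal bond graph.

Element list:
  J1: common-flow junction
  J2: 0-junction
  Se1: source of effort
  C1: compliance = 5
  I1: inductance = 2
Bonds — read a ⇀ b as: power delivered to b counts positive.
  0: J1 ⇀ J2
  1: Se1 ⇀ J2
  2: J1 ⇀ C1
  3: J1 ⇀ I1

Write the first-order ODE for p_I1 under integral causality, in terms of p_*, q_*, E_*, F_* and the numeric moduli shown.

#1 →J2  (Se1: effort source, stroke at far end)
#0 →J1  (common-e at J2 fixed by 1)
#2 →J1  (prefer integral on C1)
#3 →I1  (only one flow-in slot at J1)

dp_I1/dt = -E_Se1 - q_C1/5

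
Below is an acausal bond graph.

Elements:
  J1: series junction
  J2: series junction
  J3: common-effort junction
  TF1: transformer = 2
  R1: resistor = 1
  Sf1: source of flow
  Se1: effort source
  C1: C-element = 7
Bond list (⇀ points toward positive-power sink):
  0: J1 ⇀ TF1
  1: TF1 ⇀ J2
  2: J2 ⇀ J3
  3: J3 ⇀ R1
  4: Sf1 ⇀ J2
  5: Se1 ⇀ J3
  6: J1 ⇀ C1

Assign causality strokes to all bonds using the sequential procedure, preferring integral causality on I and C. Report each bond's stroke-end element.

bond 4 stroke at Sf1  (Sf1 (Sf) sets flow on bond)
bond 5 stroke at J3  (Se1 (Se) sets effort on bond)
bond 1 stroke at J2  (common-f at J2 fixed by 4)
bond 2 stroke at J2  (J2: bond 4 brought flow, rest push out)
bond 3 stroke at R1  (J3: bond 5 brought effort, rest push out)
bond 0 stroke at TF1  (TF1: transformer flips bond 1)
bond 6 stroke at J1  (1-jn J1 has f-setter on 0)

b0 |TF1
b1 |J2
b2 |J2
b3 |R1
b4 |Sf1
b5 |J3
b6 |J1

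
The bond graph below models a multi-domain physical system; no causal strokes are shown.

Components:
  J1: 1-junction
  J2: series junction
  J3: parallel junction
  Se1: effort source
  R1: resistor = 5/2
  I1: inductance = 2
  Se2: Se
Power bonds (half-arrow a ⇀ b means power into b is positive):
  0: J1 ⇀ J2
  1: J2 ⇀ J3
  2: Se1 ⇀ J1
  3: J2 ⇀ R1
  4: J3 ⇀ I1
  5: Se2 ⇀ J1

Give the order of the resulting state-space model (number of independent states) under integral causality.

1  (I1 all integral)

b2 →J1  (Se1 (Se) sets effort on bond)
b5 →J1  (Se2 fixes effort; stroke away)
b0 →J2  (J1 needs exactly one f-in)
b4 →I1  (I1 outputs flow p/I1)
b1 →J3  (only one effort-in slot at J3)
b3 →J2  (1-jn J2 has f-setter on 1)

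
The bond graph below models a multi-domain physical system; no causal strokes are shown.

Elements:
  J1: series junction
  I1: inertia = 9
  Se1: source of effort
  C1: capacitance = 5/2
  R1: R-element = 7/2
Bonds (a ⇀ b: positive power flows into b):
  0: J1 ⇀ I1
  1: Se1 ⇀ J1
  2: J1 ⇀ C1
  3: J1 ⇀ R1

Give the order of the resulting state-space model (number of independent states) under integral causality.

bond 1 stroke at J1  (Se1: effort source, stroke at far end)
bond 0 stroke at I1  (I1 integral (f out))
bond 2 stroke at J1  (1-jn J1 has f-setter on 0)
bond 3 stroke at J1  (common-f at J1 fixed by 0)

2  (C1, I1 all integral)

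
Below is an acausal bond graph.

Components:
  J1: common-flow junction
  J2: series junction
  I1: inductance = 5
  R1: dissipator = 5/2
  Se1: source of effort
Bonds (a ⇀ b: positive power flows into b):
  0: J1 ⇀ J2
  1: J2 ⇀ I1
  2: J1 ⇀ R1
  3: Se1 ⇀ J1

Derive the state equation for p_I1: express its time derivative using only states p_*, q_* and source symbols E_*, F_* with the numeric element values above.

dp_I1/dt = E_Se1 - p_I1/2

bond 3 →J1  (source Se1 imposes e)
bond 1 →I1  (I1 integral (f out))
bond 0 →J2  (1-jn J2 has f-setter on 1)
bond 2 →J1  (common-f at J1 fixed by 0)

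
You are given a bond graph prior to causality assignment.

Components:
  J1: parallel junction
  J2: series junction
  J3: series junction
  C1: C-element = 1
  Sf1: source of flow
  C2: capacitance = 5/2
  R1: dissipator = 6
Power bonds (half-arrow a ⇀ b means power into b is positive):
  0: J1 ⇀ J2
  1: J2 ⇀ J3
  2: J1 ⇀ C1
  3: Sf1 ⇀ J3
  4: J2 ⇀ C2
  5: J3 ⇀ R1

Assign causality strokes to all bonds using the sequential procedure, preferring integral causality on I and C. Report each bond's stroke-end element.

β3 |Sf1  (Sf1 (Sf) sets flow on bond)
β1 |J3  (J3: bond 3 brought flow, rest push out)
β5 |J3  (1-jn J3 has f-setter on 3)
β0 |J2  (1-jn J2 has f-setter on 1)
β4 |J2  (1-jn J2 has f-setter on 1)
β2 |J1  (J1 needs exactly one e-in)

b0 stroke→J2
b1 stroke→J3
b2 stroke→J1
b3 stroke→Sf1
b4 stroke→J2
b5 stroke→J3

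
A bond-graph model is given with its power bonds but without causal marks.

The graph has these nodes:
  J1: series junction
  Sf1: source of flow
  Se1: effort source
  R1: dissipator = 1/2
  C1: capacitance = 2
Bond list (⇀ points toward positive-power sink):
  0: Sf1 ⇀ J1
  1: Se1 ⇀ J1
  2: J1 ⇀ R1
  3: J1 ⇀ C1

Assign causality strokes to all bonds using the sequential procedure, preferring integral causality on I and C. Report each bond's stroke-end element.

β0 →Sf1
β1 →J1
β2 →J1
β3 →J1

bond 0 stroke→Sf1  (Sf1 fixes flow; stroke at Sf1)
bond 1 stroke→J1  (source Se1 imposes e)
bond 2 stroke→J1  (1-jn J1 has f-setter on 0)
bond 3 stroke→J1  (common-f at J1 fixed by 0)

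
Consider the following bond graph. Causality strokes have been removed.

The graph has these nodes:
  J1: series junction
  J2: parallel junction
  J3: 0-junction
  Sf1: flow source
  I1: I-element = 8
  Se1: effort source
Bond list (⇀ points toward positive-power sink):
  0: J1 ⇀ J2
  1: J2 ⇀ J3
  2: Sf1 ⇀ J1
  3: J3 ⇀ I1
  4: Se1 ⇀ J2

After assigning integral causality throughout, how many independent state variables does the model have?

1  (I1 all integral)

#2 stroke→Sf1  (Sf1: flow source, stroke at near end)
#4 stroke→J2  (Se1 (Se) sets effort on bond)
#0 stroke→J1  (J1: bond 2 brought flow, rest push out)
#1 stroke→J3  (common-e at J2 fixed by 4)
#3 stroke→I1  (0-jn J3 has e-setter on 1)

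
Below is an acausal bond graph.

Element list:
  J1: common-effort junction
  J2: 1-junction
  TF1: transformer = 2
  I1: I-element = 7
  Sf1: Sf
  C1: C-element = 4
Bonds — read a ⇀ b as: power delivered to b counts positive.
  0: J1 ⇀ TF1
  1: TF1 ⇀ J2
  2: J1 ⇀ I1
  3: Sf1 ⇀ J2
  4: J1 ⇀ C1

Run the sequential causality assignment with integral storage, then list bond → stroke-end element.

b3 stroke at Sf1  (source Sf1 imposes f)
b1 stroke at J2  (J2: bond 3 brought flow, rest push out)
b0 stroke at TF1  (TF1 one-in-one-out from 1)
b2 stroke at I1  (I1 integral (f out))
b4 stroke at J1  (J1 needs exactly one e-in)

bond 0 stroke→TF1
bond 1 stroke→J2
bond 2 stroke→I1
bond 3 stroke→Sf1
bond 4 stroke→J1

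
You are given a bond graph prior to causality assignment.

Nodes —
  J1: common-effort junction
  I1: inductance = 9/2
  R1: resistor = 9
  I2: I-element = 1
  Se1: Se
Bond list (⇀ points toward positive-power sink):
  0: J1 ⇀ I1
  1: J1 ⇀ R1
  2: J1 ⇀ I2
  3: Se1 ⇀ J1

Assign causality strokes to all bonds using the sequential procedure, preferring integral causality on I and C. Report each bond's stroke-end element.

β0 |I1
β1 |R1
β2 |I2
β3 |J1

bond 3 stroke at J1  (Se1 (Se) sets effort on bond)
bond 0 stroke at I1  (J1 effort already set via bond 3)
bond 1 stroke at R1  (J1: bond 3 brought effort, rest push out)
bond 2 stroke at I2  (0-jn J1 has e-setter on 3)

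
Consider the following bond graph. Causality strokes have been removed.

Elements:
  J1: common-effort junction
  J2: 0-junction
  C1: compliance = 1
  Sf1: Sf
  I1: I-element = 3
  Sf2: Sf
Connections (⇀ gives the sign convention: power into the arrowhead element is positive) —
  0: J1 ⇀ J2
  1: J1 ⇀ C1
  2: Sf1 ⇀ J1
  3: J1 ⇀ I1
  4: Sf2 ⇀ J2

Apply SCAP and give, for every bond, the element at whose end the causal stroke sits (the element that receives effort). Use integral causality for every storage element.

b0 →J2
b1 →J1
b2 →Sf1
b3 →I1
b4 →Sf2

b2 stroke→Sf1  (Sf1 (Sf) sets flow on bond)
b4 stroke→Sf2  (Sf2 (Sf) sets flow on bond)
b0 stroke→J2  (closing 0-jn rule on J2)
b1 stroke→J1  (C1: C, integral causality)
b3 stroke→I1  (J1 effort already set via bond 1)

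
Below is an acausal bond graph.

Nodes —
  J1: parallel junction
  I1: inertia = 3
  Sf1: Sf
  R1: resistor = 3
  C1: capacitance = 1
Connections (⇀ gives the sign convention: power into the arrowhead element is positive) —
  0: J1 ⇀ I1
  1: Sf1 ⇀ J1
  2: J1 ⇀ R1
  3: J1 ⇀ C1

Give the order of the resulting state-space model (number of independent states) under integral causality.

bond 1 stroke at Sf1  (Sf1 fixes flow; stroke at Sf1)
bond 0 stroke at I1  (I1 outputs flow p/I1)
bond 3 stroke at J1  (C1: C, integral causality)
bond 2 stroke at R1  (common-e at J1 fixed by 3)

2  (C1, I1 all integral)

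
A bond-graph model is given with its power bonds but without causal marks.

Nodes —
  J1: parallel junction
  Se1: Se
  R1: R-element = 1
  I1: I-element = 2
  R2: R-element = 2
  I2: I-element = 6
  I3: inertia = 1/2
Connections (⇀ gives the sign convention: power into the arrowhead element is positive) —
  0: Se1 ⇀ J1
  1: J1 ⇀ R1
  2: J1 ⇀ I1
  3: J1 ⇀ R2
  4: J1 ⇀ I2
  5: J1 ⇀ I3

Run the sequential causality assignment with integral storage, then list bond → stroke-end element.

bond 0 stroke at J1
bond 1 stroke at R1
bond 2 stroke at I1
bond 3 stroke at R2
bond 4 stroke at I2
bond 5 stroke at I3

#0 stroke→J1  (Se1 (Se) sets effort on bond)
#1 stroke→R1  (J1 effort already set via bond 0)
#2 stroke→I1  (common-e at J1 fixed by 0)
#3 stroke→R2  (J1: bond 0 brought effort, rest push out)
#4 stroke→I2  (J1: bond 0 brought effort, rest push out)
#5 stroke→I3  (0-jn J1 has e-setter on 0)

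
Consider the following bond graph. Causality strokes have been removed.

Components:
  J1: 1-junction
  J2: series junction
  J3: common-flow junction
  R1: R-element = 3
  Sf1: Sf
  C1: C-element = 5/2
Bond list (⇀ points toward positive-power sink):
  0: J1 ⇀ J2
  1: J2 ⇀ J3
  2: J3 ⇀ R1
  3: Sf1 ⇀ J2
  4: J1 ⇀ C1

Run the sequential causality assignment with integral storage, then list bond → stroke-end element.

bond 3 |Sf1  (Sf1 fixes flow; stroke at Sf1)
bond 0 |J2  (1-jn J2 has f-setter on 3)
bond 1 |J2  (J2 flow already set via bond 3)
bond 2 |J3  (common-f at J3 fixed by 1)
bond 4 |J1  (J1: bond 0 brought flow, rest push out)

#0 stroke→J2
#1 stroke→J2
#2 stroke→J3
#3 stroke→Sf1
#4 stroke→J1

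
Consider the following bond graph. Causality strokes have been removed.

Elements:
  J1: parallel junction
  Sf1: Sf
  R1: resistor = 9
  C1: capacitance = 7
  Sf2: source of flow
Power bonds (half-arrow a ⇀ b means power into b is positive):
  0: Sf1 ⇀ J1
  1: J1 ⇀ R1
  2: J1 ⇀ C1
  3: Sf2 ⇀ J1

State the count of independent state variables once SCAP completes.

b0 →Sf1  (source Sf1 imposes f)
b3 →Sf2  (Sf2 (Sf) sets flow on bond)
b2 →J1  (C1 integral (e out))
b1 →R1  (0-jn J1 has e-setter on 2)

1  (C1 all integral)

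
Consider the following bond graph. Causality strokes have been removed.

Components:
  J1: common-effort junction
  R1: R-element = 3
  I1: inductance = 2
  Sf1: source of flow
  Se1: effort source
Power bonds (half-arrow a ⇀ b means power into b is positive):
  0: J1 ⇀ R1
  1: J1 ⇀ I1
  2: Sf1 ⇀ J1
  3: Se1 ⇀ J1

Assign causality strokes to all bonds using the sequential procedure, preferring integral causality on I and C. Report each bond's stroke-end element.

#0 |R1
#1 |I1
#2 |Sf1
#3 |J1

#2 →Sf1  (Sf1 (Sf) sets flow on bond)
#3 →J1  (Se1: effort source, stroke at far end)
#0 →R1  (J1 effort already set via bond 3)
#1 →I1  (0-jn J1 has e-setter on 3)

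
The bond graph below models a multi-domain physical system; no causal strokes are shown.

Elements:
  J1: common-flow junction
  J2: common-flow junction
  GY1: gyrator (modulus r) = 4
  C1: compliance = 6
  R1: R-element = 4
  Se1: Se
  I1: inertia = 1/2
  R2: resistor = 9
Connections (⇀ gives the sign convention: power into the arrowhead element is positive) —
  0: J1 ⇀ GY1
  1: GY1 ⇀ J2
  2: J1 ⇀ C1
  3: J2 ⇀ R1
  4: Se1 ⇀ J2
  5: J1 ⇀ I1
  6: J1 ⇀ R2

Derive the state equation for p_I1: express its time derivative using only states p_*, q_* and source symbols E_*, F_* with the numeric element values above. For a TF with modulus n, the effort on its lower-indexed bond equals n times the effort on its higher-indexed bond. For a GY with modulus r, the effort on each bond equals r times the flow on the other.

dp_I1/dt = -E_Se1 - 26*p_I1 - q_C1/6

#4 |J2  (Se1: effort source, stroke at far end)
#2 |J1  (C1 outputs effort q/C1)
#5 |I1  (I1 integral (f out))
#0 |J1  (1-jn J1 has f-setter on 5)
#6 |J1  (J1 flow already set via bond 5)
#1 |J2  (GY1 both-in/both-out from 0)
#3 |R1  (J2: last free bond brings flow in)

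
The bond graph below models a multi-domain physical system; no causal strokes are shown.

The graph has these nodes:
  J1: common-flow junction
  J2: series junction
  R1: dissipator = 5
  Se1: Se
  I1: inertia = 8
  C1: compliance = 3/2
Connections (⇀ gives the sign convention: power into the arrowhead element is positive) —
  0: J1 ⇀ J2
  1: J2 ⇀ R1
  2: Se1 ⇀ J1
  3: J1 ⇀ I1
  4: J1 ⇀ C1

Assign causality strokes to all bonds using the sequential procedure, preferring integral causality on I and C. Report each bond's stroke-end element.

bond 0 stroke→J1
bond 1 stroke→J2
bond 2 stroke→J1
bond 3 stroke→I1
bond 4 stroke→J1

bond 2 stroke→J1  (Se1 fixes effort; stroke away)
bond 3 stroke→I1  (I1: I, integral causality)
bond 0 stroke→J1  (1-jn J1 has f-setter on 3)
bond 4 stroke→J1  (common-f at J1 fixed by 3)
bond 1 stroke→J2  (J2 flow already set via bond 0)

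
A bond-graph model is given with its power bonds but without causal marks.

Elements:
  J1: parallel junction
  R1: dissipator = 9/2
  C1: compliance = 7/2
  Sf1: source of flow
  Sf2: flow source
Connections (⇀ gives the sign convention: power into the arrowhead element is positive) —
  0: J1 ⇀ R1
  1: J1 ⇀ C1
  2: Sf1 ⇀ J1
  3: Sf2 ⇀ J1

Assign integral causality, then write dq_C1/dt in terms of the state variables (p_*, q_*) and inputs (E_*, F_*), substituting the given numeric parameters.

dq_C1/dt = F_Sf1 + F_Sf2 - 4*q_C1/63

b2 |Sf1  (source Sf1 imposes f)
b3 |Sf2  (Sf2: flow source, stroke at near end)
b1 |J1  (C1 outputs effort q/C1)
b0 |R1  (0-jn J1 has e-setter on 1)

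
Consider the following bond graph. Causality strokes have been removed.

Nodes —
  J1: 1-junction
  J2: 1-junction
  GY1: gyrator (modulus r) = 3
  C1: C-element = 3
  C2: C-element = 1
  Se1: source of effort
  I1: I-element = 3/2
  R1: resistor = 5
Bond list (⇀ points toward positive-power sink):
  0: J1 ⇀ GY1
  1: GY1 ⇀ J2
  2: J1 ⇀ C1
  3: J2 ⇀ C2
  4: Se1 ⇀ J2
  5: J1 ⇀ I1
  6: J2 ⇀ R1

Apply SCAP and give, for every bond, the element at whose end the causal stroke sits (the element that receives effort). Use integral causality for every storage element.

#4 stroke→J2  (Se1 fixes effort; stroke away)
#2 stroke→J1  (C1: C, integral causality)
#3 stroke→J2  (C2 outputs effort q/C2)
#5 stroke→I1  (I1 integral (f out))
#0 stroke→J1  (1-jn J1 has f-setter on 5)
#1 stroke→J2  (GY GY1: same side as bond 0)
#6 stroke→R1  (closing 1-jn rule on J2)

b0 |J1
b1 |J2
b2 |J1
b3 |J2
b4 |J2
b5 |I1
b6 |R1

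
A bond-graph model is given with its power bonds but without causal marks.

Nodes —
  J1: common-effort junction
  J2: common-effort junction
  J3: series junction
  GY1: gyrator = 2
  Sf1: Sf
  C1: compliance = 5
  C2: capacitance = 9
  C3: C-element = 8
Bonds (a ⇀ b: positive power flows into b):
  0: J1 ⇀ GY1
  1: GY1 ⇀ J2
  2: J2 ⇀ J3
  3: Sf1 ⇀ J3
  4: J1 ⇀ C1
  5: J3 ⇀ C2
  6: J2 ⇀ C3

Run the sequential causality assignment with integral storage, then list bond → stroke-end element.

bond 3 →Sf1  (Sf1: flow source, stroke at near end)
bond 2 →J3  (common-f at J3 fixed by 3)
bond 5 →J3  (1-jn J3 has f-setter on 3)
bond 4 →J1  (C1: C, integral causality)
bond 0 →GY1  (J1 effort already set via bond 4)
bond 1 →GY1  (through GY1, causality inverts; strokes same side of GY1)
bond 6 →J2  (only one effort-in slot at J2)

bond 0 stroke at GY1
bond 1 stroke at GY1
bond 2 stroke at J3
bond 3 stroke at Sf1
bond 4 stroke at J1
bond 5 stroke at J3
bond 6 stroke at J2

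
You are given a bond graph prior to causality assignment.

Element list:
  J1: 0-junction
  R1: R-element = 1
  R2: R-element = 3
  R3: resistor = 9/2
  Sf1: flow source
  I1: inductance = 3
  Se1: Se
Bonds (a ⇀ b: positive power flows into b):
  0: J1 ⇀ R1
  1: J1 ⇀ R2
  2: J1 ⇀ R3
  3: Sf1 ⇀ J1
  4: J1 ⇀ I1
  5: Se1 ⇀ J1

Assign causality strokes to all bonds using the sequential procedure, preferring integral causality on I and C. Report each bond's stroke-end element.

#3 |Sf1  (Sf1 (Sf) sets flow on bond)
#5 |J1  (Se1 (Se) sets effort on bond)
#0 |R1  (J1 effort already set via bond 5)
#1 |R2  (J1 effort already set via bond 5)
#2 |R3  (J1: bond 5 brought effort, rest push out)
#4 |I1  (0-jn J1 has e-setter on 5)

b0 |R1
b1 |R2
b2 |R3
b3 |Sf1
b4 |I1
b5 |J1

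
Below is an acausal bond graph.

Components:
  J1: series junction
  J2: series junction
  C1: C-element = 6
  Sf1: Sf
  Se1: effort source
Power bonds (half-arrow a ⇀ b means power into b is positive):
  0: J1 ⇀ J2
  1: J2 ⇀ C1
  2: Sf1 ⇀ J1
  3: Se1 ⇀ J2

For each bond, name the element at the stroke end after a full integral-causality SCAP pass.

bond 2 stroke at Sf1  (Sf1 (Sf) sets flow on bond)
bond 3 stroke at J2  (Se1: effort source, stroke at far end)
bond 0 stroke at J1  (J1: bond 2 brought flow, rest push out)
bond 1 stroke at J2  (J2 flow already set via bond 0)

b0 stroke at J1
b1 stroke at J2
b2 stroke at Sf1
b3 stroke at J2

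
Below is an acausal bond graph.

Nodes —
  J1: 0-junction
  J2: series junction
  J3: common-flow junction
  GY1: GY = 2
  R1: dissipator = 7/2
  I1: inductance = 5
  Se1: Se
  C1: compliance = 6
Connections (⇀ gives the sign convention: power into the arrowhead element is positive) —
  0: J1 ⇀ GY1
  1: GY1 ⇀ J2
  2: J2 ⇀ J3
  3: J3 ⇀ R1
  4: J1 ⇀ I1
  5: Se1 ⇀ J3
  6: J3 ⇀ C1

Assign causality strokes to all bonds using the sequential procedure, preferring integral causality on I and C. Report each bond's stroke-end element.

#0 stroke→J1
#1 stroke→J2
#2 stroke→J3
#3 stroke→R1
#4 stroke→I1
#5 stroke→J3
#6 stroke→J3

bond 5 →J3  (source Se1 imposes e)
bond 4 →I1  (I1: I, integral causality)
bond 0 →J1  (closing 0-jn rule on J1)
bond 1 →J2  (GY1: gyrator matches bond 0)
bond 2 →J3  (closing 1-jn rule on J2)
bond 6 →J3  (prefer integral on C1)
bond 3 →R1  (closing 1-jn rule on J3)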